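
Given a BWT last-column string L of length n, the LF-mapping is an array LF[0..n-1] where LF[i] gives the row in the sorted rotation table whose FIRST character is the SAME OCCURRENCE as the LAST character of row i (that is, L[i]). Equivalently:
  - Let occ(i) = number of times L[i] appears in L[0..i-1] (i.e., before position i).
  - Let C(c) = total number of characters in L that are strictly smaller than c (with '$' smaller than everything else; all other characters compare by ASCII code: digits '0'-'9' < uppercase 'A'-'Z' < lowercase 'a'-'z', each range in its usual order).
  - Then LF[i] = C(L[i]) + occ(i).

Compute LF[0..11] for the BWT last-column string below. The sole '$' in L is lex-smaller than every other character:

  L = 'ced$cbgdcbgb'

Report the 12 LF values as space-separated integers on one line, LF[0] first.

Char counts: '$':1, 'b':3, 'c':3, 'd':2, 'e':1, 'g':2
C (first-col start): C('$')=0, C('b')=1, C('c')=4, C('d')=7, C('e')=9, C('g')=10
L[0]='c': occ=0, LF[0]=C('c')+0=4+0=4
L[1]='e': occ=0, LF[1]=C('e')+0=9+0=9
L[2]='d': occ=0, LF[2]=C('d')+0=7+0=7
L[3]='$': occ=0, LF[3]=C('$')+0=0+0=0
L[4]='c': occ=1, LF[4]=C('c')+1=4+1=5
L[5]='b': occ=0, LF[5]=C('b')+0=1+0=1
L[6]='g': occ=0, LF[6]=C('g')+0=10+0=10
L[7]='d': occ=1, LF[7]=C('d')+1=7+1=8
L[8]='c': occ=2, LF[8]=C('c')+2=4+2=6
L[9]='b': occ=1, LF[9]=C('b')+1=1+1=2
L[10]='g': occ=1, LF[10]=C('g')+1=10+1=11
L[11]='b': occ=2, LF[11]=C('b')+2=1+2=3

Answer: 4 9 7 0 5 1 10 8 6 2 11 3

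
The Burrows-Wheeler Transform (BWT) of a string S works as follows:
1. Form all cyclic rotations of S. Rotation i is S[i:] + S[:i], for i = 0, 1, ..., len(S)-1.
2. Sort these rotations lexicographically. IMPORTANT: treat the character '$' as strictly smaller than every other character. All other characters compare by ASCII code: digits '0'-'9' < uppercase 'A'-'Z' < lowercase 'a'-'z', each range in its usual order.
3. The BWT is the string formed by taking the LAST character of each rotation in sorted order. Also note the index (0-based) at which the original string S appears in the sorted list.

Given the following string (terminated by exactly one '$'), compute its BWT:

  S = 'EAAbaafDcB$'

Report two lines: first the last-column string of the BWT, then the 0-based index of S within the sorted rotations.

All 11 rotations (rotation i = S[i:]+S[:i]):
  rot[0] = EAAbaafDcB$
  rot[1] = AAbaafDcB$E
  rot[2] = AbaafDcB$EA
  rot[3] = baafDcB$EAA
  rot[4] = aafDcB$EAAb
  rot[5] = afDcB$EAAba
  rot[6] = fDcB$EAAbaa
  rot[7] = DcB$EAAbaaf
  rot[8] = cB$EAAbaafD
  rot[9] = B$EAAbaafDc
  rot[10] = $EAAbaafDcB
Sorted (with $ < everything):
  sorted[0] = $EAAbaafDcB  (last char: 'B')
  sorted[1] = AAbaafDcB$E  (last char: 'E')
  sorted[2] = AbaafDcB$EA  (last char: 'A')
  sorted[3] = B$EAAbaafDc  (last char: 'c')
  sorted[4] = DcB$EAAbaaf  (last char: 'f')
  sorted[5] = EAAbaafDcB$  (last char: '$')
  sorted[6] = aafDcB$EAAb  (last char: 'b')
  sorted[7] = afDcB$EAAba  (last char: 'a')
  sorted[8] = baafDcB$EAA  (last char: 'A')
  sorted[9] = cB$EAAbaafD  (last char: 'D')
  sorted[10] = fDcB$EAAbaa  (last char: 'a')
Last column: BEAcf$baADa
Original string S is at sorted index 5

Answer: BEAcf$baADa
5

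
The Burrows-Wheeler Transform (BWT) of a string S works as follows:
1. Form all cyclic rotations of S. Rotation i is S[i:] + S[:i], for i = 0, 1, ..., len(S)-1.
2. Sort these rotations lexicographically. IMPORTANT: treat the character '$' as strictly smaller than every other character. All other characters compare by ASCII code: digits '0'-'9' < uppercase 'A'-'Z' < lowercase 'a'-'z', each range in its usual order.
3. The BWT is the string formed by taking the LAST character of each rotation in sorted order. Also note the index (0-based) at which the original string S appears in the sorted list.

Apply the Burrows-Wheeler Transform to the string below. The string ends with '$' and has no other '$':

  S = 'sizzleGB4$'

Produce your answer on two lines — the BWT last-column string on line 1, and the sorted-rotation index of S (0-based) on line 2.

All 10 rotations (rotation i = S[i:]+S[:i]):
  rot[0] = sizzleGB4$
  rot[1] = izzleGB4$s
  rot[2] = zzleGB4$si
  rot[3] = zleGB4$siz
  rot[4] = leGB4$sizz
  rot[5] = eGB4$sizzl
  rot[6] = GB4$sizzle
  rot[7] = B4$sizzleG
  rot[8] = 4$sizzleGB
  rot[9] = $sizzleGB4
Sorted (with $ < everything):
  sorted[0] = $sizzleGB4  (last char: '4')
  sorted[1] = 4$sizzleGB  (last char: 'B')
  sorted[2] = B4$sizzleG  (last char: 'G')
  sorted[3] = GB4$sizzle  (last char: 'e')
  sorted[4] = eGB4$sizzl  (last char: 'l')
  sorted[5] = izzleGB4$s  (last char: 's')
  sorted[6] = leGB4$sizz  (last char: 'z')
  sorted[7] = sizzleGB4$  (last char: '$')
  sorted[8] = zleGB4$siz  (last char: 'z')
  sorted[9] = zzleGB4$si  (last char: 'i')
Last column: 4BGelsz$zi
Original string S is at sorted index 7

Answer: 4BGelsz$zi
7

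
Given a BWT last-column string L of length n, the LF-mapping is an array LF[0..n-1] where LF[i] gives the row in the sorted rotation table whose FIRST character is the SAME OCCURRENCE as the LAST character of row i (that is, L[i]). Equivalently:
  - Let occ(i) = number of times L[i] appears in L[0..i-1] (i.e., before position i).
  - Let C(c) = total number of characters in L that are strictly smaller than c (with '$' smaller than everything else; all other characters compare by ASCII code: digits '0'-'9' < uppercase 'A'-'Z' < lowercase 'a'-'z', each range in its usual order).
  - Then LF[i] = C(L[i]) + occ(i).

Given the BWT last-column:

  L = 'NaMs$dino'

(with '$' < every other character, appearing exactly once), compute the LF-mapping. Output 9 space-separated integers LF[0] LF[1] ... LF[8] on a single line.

Char counts: '$':1, 'M':1, 'N':1, 'a':1, 'd':1, 'i':1, 'n':1, 'o':1, 's':1
C (first-col start): C('$')=0, C('M')=1, C('N')=2, C('a')=3, C('d')=4, C('i')=5, C('n')=6, C('o')=7, C('s')=8
L[0]='N': occ=0, LF[0]=C('N')+0=2+0=2
L[1]='a': occ=0, LF[1]=C('a')+0=3+0=3
L[2]='M': occ=0, LF[2]=C('M')+0=1+0=1
L[3]='s': occ=0, LF[3]=C('s')+0=8+0=8
L[4]='$': occ=0, LF[4]=C('$')+0=0+0=0
L[5]='d': occ=0, LF[5]=C('d')+0=4+0=4
L[6]='i': occ=0, LF[6]=C('i')+0=5+0=5
L[7]='n': occ=0, LF[7]=C('n')+0=6+0=6
L[8]='o': occ=0, LF[8]=C('o')+0=7+0=7

Answer: 2 3 1 8 0 4 5 6 7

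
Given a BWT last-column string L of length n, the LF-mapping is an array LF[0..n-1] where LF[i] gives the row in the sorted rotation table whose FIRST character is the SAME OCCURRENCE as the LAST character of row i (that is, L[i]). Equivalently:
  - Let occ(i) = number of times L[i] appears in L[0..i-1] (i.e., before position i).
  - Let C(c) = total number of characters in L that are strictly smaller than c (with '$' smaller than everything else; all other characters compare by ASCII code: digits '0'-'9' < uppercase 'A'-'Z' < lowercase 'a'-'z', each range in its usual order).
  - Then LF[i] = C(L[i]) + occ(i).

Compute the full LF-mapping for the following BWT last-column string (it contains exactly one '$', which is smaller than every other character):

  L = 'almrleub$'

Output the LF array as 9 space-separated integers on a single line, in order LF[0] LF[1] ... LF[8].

Char counts: '$':1, 'a':1, 'b':1, 'e':1, 'l':2, 'm':1, 'r':1, 'u':1
C (first-col start): C('$')=0, C('a')=1, C('b')=2, C('e')=3, C('l')=4, C('m')=6, C('r')=7, C('u')=8
L[0]='a': occ=0, LF[0]=C('a')+0=1+0=1
L[1]='l': occ=0, LF[1]=C('l')+0=4+0=4
L[2]='m': occ=0, LF[2]=C('m')+0=6+0=6
L[3]='r': occ=0, LF[3]=C('r')+0=7+0=7
L[4]='l': occ=1, LF[4]=C('l')+1=4+1=5
L[5]='e': occ=0, LF[5]=C('e')+0=3+0=3
L[6]='u': occ=0, LF[6]=C('u')+0=8+0=8
L[7]='b': occ=0, LF[7]=C('b')+0=2+0=2
L[8]='$': occ=0, LF[8]=C('$')+0=0+0=0

Answer: 1 4 6 7 5 3 8 2 0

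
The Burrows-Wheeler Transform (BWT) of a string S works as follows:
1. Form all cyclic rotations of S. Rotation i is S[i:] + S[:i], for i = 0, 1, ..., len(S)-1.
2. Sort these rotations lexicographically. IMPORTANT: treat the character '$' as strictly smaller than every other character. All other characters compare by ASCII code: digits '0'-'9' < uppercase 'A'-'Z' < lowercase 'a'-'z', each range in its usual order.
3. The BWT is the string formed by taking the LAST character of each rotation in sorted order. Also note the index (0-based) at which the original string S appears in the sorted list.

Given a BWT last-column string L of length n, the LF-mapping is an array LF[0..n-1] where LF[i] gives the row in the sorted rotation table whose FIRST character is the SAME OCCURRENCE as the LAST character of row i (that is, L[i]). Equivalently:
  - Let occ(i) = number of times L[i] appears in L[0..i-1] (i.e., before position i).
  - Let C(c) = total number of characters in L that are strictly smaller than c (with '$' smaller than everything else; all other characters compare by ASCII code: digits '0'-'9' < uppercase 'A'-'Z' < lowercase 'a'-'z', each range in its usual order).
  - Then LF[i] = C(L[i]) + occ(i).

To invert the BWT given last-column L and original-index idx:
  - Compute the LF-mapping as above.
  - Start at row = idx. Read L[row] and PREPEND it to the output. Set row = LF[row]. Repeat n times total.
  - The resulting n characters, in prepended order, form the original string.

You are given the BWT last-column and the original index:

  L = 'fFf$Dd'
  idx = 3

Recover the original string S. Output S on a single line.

Answer: dfFDf$

Derivation:
LF mapping: 4 2 5 0 1 3
Walk LF starting at row 3, prepending L[row]:
  step 1: row=3, L[3]='$', prepend. Next row=LF[3]=0
  step 2: row=0, L[0]='f', prepend. Next row=LF[0]=4
  step 3: row=4, L[4]='D', prepend. Next row=LF[4]=1
  step 4: row=1, L[1]='F', prepend. Next row=LF[1]=2
  step 5: row=2, L[2]='f', prepend. Next row=LF[2]=5
  step 6: row=5, L[5]='d', prepend. Next row=LF[5]=3
Reversed output: dfFDf$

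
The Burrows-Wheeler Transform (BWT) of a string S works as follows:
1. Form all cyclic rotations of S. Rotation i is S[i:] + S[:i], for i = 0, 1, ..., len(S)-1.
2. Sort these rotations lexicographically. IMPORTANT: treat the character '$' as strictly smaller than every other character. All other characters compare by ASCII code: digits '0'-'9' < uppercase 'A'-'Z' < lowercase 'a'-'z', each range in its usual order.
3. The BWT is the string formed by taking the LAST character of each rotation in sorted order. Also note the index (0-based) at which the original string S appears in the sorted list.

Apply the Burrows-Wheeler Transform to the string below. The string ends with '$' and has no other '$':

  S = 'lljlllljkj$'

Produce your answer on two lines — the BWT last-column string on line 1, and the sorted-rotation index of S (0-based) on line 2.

All 11 rotations (rotation i = S[i:]+S[:i]):
  rot[0] = lljlllljkj$
  rot[1] = ljlllljkj$l
  rot[2] = jlllljkj$ll
  rot[3] = lllljkj$llj
  rot[4] = llljkj$lljl
  rot[5] = lljkj$lljll
  rot[6] = ljkj$lljlll
  rot[7] = jkj$lljllll
  rot[8] = kj$lljllllj
  rot[9] = j$lljlllljk
  rot[10] = $lljlllljkj
Sorted (with $ < everything):
  sorted[0] = $lljlllljkj  (last char: 'j')
  sorted[1] = j$lljlllljk  (last char: 'k')
  sorted[2] = jkj$lljllll  (last char: 'l')
  sorted[3] = jlllljkj$ll  (last char: 'l')
  sorted[4] = kj$lljllllj  (last char: 'j')
  sorted[5] = ljkj$lljlll  (last char: 'l')
  sorted[6] = ljlllljkj$l  (last char: 'l')
  sorted[7] = lljkj$lljll  (last char: 'l')
  sorted[8] = lljlllljkj$  (last char: '$')
  sorted[9] = llljkj$lljl  (last char: 'l')
  sorted[10] = lllljkj$llj  (last char: 'j')
Last column: jklljlll$lj
Original string S is at sorted index 8

Answer: jklljlll$lj
8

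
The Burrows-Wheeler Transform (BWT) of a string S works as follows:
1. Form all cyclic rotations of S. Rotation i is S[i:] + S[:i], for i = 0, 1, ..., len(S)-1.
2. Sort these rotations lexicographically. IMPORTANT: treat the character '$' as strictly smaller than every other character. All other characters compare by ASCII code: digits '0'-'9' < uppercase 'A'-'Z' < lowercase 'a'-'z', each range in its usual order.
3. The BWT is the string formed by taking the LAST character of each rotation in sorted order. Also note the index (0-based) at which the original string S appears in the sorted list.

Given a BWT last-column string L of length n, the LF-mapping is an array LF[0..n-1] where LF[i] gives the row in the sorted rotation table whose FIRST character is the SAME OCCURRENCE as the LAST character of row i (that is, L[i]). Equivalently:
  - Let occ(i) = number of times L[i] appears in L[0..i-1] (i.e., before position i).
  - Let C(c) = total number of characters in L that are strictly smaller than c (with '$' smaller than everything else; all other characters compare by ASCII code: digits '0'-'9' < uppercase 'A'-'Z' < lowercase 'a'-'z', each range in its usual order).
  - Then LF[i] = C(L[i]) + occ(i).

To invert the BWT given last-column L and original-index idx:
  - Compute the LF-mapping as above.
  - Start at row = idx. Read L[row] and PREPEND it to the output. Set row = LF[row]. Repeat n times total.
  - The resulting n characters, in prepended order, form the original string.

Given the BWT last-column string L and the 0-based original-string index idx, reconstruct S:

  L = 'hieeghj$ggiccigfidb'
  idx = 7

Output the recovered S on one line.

LF mapping: 12 14 5 6 8 13 18 0 9 10 15 2 3 16 11 7 17 4 1
Walk LF starting at row 7, prepending L[row]:
  step 1: row=7, L[7]='$', prepend. Next row=LF[7]=0
  step 2: row=0, L[0]='h', prepend. Next row=LF[0]=12
  step 3: row=12, L[12]='c', prepend. Next row=LF[12]=3
  step 4: row=3, L[3]='e', prepend. Next row=LF[3]=6
  step 5: row=6, L[6]='j', prepend. Next row=LF[6]=18
  step 6: row=18, L[18]='b', prepend. Next row=LF[18]=1
  step 7: row=1, L[1]='i', prepend. Next row=LF[1]=14
  step 8: row=14, L[14]='g', prepend. Next row=LF[14]=11
  step 9: row=11, L[11]='c', prepend. Next row=LF[11]=2
  step 10: row=2, L[2]='e', prepend. Next row=LF[2]=5
  step 11: row=5, L[5]='h', prepend. Next row=LF[5]=13
  step 12: row=13, L[13]='i', prepend. Next row=LF[13]=16
  step 13: row=16, L[16]='i', prepend. Next row=LF[16]=17
  step 14: row=17, L[17]='d', prepend. Next row=LF[17]=4
  step 15: row=4, L[4]='g', prepend. Next row=LF[4]=8
  step 16: row=8, L[8]='g', prepend. Next row=LF[8]=9
  step 17: row=9, L[9]='g', prepend. Next row=LF[9]=10
  step 18: row=10, L[10]='i', prepend. Next row=LF[10]=15
  step 19: row=15, L[15]='f', prepend. Next row=LF[15]=7
Reversed output: figggdiihecgibjech$

Answer: figggdiihecgibjech$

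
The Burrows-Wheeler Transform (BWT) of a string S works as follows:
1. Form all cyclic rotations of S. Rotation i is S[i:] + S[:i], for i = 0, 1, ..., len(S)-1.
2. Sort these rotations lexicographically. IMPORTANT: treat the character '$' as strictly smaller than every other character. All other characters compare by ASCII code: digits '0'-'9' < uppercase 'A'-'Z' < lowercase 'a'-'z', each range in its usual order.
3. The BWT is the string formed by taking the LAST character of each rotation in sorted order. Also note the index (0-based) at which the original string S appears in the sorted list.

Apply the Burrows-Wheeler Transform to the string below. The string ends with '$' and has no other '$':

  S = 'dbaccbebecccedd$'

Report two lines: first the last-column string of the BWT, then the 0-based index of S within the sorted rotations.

Answer: dbdcecaeccd$ebbc
11

Derivation:
All 16 rotations (rotation i = S[i:]+S[:i]):
  rot[0] = dbaccbebecccedd$
  rot[1] = baccbebecccedd$d
  rot[2] = accbebecccedd$db
  rot[3] = ccbebecccedd$dba
  rot[4] = cbebecccedd$dbac
  rot[5] = bebecccedd$dbacc
  rot[6] = ebecccedd$dbaccb
  rot[7] = becccedd$dbaccbe
  rot[8] = ecccedd$dbaccbeb
  rot[9] = cccedd$dbaccbebe
  rot[10] = ccedd$dbaccbebec
  rot[11] = cedd$dbaccbebecc
  rot[12] = edd$dbaccbebeccc
  rot[13] = dd$dbaccbebeccce
  rot[14] = d$dbaccbebeccced
  rot[15] = $dbaccbebecccedd
Sorted (with $ < everything):
  sorted[0] = $dbaccbebecccedd  (last char: 'd')
  sorted[1] = accbebecccedd$db  (last char: 'b')
  sorted[2] = baccbebecccedd$d  (last char: 'd')
  sorted[3] = bebecccedd$dbacc  (last char: 'c')
  sorted[4] = becccedd$dbaccbe  (last char: 'e')
  sorted[5] = cbebecccedd$dbac  (last char: 'c')
  sorted[6] = ccbebecccedd$dba  (last char: 'a')
  sorted[7] = cccedd$dbaccbebe  (last char: 'e')
  sorted[8] = ccedd$dbaccbebec  (last char: 'c')
  sorted[9] = cedd$dbaccbebecc  (last char: 'c')
  sorted[10] = d$dbaccbebeccced  (last char: 'd')
  sorted[11] = dbaccbebecccedd$  (last char: '$')
  sorted[12] = dd$dbaccbebeccce  (last char: 'e')
  sorted[13] = ebecccedd$dbaccb  (last char: 'b')
  sorted[14] = ecccedd$dbaccbeb  (last char: 'b')
  sorted[15] = edd$dbaccbebeccc  (last char: 'c')
Last column: dbdcecaeccd$ebbc
Original string S is at sorted index 11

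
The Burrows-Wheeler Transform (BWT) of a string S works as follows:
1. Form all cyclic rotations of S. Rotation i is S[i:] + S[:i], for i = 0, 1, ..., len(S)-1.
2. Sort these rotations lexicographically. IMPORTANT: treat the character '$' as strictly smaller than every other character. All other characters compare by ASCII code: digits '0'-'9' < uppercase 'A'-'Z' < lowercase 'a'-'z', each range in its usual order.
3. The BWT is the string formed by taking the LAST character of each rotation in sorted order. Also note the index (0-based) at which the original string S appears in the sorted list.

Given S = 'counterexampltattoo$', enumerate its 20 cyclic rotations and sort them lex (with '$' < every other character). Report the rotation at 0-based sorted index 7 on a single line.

All 20 rotations (rotation i = S[i:]+S[:i]):
  rot[0] = counterexampltattoo$
  rot[1] = ounterexampltattoo$c
  rot[2] = unterexampltattoo$co
  rot[3] = nterexampltattoo$cou
  rot[4] = terexampltattoo$coun
  rot[5] = erexampltattoo$count
  rot[6] = rexampltattoo$counte
  rot[7] = exampltattoo$counter
  rot[8] = xampltattoo$countere
  rot[9] = ampltattoo$counterex
  rot[10] = mpltattoo$counterexa
  rot[11] = pltattoo$counterexam
  rot[12] = ltattoo$counterexamp
  rot[13] = tattoo$counterexampl
  rot[14] = attoo$counterexamplt
  rot[15] = ttoo$counterexamplta
  rot[16] = too$counterexampltat
  rot[17] = oo$counterexampltatt
  rot[18] = o$counterexampltatto
  rot[19] = $counterexampltattoo
Sorted (with $ < everything):
  sorted[0] = $counterexampltattoo
  sorted[1] = ampltattoo$counterex
  sorted[2] = attoo$counterexamplt
  sorted[3] = counterexampltattoo$
  sorted[4] = erexampltattoo$count
  sorted[5] = exampltattoo$counter
  sorted[6] = ltattoo$counterexamp
  sorted[7] = mpltattoo$counterexa
  sorted[8] = nterexampltattoo$cou
  sorted[9] = o$counterexampltatto
  sorted[10] = oo$counterexampltatt
  sorted[11] = ounterexampltattoo$c
  sorted[12] = pltattoo$counterexam
  sorted[13] = rexampltattoo$counte
  sorted[14] = tattoo$counterexampl
  sorted[15] = terexampltattoo$coun
  sorted[16] = too$counterexampltat
  sorted[17] = ttoo$counterexamplta
  sorted[18] = unterexampltattoo$co
  sorted[19] = xampltattoo$countere
sorted[7] = mpltattoo$counterexa

Answer: mpltattoo$counterexa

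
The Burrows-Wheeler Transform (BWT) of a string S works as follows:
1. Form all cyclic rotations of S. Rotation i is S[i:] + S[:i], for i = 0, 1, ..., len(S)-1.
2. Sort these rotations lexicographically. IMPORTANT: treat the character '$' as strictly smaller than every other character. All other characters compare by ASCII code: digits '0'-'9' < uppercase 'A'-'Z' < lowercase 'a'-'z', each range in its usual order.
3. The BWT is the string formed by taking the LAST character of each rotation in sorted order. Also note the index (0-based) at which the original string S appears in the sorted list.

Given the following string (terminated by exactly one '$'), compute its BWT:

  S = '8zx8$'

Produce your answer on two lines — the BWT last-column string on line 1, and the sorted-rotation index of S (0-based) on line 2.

All 5 rotations (rotation i = S[i:]+S[:i]):
  rot[0] = 8zx8$
  rot[1] = zx8$8
  rot[2] = x8$8z
  rot[3] = 8$8zx
  rot[4] = $8zx8
Sorted (with $ < everything):
  sorted[0] = $8zx8  (last char: '8')
  sorted[1] = 8$8zx  (last char: 'x')
  sorted[2] = 8zx8$  (last char: '$')
  sorted[3] = x8$8z  (last char: 'z')
  sorted[4] = zx8$8  (last char: '8')
Last column: 8x$z8
Original string S is at sorted index 2

Answer: 8x$z8
2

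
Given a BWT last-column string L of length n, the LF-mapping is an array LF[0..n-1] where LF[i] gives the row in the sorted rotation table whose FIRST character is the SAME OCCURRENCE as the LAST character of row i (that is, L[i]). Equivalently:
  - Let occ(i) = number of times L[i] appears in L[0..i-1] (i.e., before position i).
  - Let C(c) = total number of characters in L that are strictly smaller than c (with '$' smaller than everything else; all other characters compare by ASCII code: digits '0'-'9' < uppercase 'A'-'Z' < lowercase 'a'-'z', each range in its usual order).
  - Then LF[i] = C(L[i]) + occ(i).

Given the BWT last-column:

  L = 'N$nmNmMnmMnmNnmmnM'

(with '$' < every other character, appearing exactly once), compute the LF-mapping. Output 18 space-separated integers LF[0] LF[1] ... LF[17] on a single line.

Answer: 4 0 13 7 5 8 1 14 9 2 15 10 6 16 11 12 17 3

Derivation:
Char counts: '$':1, 'M':3, 'N':3, 'm':6, 'n':5
C (first-col start): C('$')=0, C('M')=1, C('N')=4, C('m')=7, C('n')=13
L[0]='N': occ=0, LF[0]=C('N')+0=4+0=4
L[1]='$': occ=0, LF[1]=C('$')+0=0+0=0
L[2]='n': occ=0, LF[2]=C('n')+0=13+0=13
L[3]='m': occ=0, LF[3]=C('m')+0=7+0=7
L[4]='N': occ=1, LF[4]=C('N')+1=4+1=5
L[5]='m': occ=1, LF[5]=C('m')+1=7+1=8
L[6]='M': occ=0, LF[6]=C('M')+0=1+0=1
L[7]='n': occ=1, LF[7]=C('n')+1=13+1=14
L[8]='m': occ=2, LF[8]=C('m')+2=7+2=9
L[9]='M': occ=1, LF[9]=C('M')+1=1+1=2
L[10]='n': occ=2, LF[10]=C('n')+2=13+2=15
L[11]='m': occ=3, LF[11]=C('m')+3=7+3=10
L[12]='N': occ=2, LF[12]=C('N')+2=4+2=6
L[13]='n': occ=3, LF[13]=C('n')+3=13+3=16
L[14]='m': occ=4, LF[14]=C('m')+4=7+4=11
L[15]='m': occ=5, LF[15]=C('m')+5=7+5=12
L[16]='n': occ=4, LF[16]=C('n')+4=13+4=17
L[17]='M': occ=2, LF[17]=C('M')+2=1+2=3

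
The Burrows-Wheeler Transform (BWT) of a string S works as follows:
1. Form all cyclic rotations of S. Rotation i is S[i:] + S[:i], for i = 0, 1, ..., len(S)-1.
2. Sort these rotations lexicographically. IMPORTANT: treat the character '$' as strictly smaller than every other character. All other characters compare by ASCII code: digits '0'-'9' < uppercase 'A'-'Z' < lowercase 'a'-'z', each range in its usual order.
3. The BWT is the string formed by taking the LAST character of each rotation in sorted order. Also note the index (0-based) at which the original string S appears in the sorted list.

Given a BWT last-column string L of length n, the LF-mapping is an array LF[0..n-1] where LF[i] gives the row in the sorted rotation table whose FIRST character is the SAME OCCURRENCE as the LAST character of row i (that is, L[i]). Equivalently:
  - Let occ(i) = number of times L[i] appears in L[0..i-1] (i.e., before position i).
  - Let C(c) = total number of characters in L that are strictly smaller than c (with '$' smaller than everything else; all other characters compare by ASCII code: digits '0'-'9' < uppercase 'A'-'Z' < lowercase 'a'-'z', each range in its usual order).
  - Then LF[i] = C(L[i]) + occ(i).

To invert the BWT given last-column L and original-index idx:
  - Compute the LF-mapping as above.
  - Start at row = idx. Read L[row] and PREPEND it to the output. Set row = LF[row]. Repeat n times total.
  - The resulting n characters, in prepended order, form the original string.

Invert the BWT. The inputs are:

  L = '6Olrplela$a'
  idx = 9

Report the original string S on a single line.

Answer: parallelO6$

Derivation:
LF mapping: 1 2 6 10 9 7 5 8 3 0 4
Walk LF starting at row 9, prepending L[row]:
  step 1: row=9, L[9]='$', prepend. Next row=LF[9]=0
  step 2: row=0, L[0]='6', prepend. Next row=LF[0]=1
  step 3: row=1, L[1]='O', prepend. Next row=LF[1]=2
  step 4: row=2, L[2]='l', prepend. Next row=LF[2]=6
  step 5: row=6, L[6]='e', prepend. Next row=LF[6]=5
  step 6: row=5, L[5]='l', prepend. Next row=LF[5]=7
  step 7: row=7, L[7]='l', prepend. Next row=LF[7]=8
  step 8: row=8, L[8]='a', prepend. Next row=LF[8]=3
  step 9: row=3, L[3]='r', prepend. Next row=LF[3]=10
  step 10: row=10, L[10]='a', prepend. Next row=LF[10]=4
  step 11: row=4, L[4]='p', prepend. Next row=LF[4]=9
Reversed output: parallelO6$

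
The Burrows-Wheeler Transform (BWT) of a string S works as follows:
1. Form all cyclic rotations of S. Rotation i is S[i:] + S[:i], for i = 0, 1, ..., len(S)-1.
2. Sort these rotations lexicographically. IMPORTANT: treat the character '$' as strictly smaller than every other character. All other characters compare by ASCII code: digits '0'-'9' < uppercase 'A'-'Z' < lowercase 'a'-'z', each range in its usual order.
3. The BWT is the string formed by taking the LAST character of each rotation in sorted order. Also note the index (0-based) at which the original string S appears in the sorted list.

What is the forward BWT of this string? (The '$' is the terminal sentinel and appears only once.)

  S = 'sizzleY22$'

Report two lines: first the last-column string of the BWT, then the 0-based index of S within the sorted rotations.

All 10 rotations (rotation i = S[i:]+S[:i]):
  rot[0] = sizzleY22$
  rot[1] = izzleY22$s
  rot[2] = zzleY22$si
  rot[3] = zleY22$siz
  rot[4] = leY22$sizz
  rot[5] = eY22$sizzl
  rot[6] = Y22$sizzle
  rot[7] = 22$sizzleY
  rot[8] = 2$sizzleY2
  rot[9] = $sizzleY22
Sorted (with $ < everything):
  sorted[0] = $sizzleY22  (last char: '2')
  sorted[1] = 2$sizzleY2  (last char: '2')
  sorted[2] = 22$sizzleY  (last char: 'Y')
  sorted[3] = Y22$sizzle  (last char: 'e')
  sorted[4] = eY22$sizzl  (last char: 'l')
  sorted[5] = izzleY22$s  (last char: 's')
  sorted[6] = leY22$sizz  (last char: 'z')
  sorted[7] = sizzleY22$  (last char: '$')
  sorted[8] = zleY22$siz  (last char: 'z')
  sorted[9] = zzleY22$si  (last char: 'i')
Last column: 22Yelsz$zi
Original string S is at sorted index 7

Answer: 22Yelsz$zi
7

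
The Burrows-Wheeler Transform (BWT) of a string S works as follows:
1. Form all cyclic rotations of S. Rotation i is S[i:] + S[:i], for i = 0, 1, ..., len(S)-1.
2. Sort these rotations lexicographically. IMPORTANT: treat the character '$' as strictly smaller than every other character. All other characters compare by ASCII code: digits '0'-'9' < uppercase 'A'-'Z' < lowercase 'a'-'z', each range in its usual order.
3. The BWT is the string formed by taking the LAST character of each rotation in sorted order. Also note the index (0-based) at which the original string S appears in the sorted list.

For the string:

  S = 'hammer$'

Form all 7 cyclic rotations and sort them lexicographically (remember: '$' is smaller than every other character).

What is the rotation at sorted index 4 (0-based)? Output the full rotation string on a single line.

Answer: mer$ham

Derivation:
All 7 rotations (rotation i = S[i:]+S[:i]):
  rot[0] = hammer$
  rot[1] = ammer$h
  rot[2] = mmer$ha
  rot[3] = mer$ham
  rot[4] = er$hamm
  rot[5] = r$hamme
  rot[6] = $hammer
Sorted (with $ < everything):
  sorted[0] = $hammer
  sorted[1] = ammer$h
  sorted[2] = er$hamm
  sorted[3] = hammer$
  sorted[4] = mer$ham
  sorted[5] = mmer$ha
  sorted[6] = r$hamme
sorted[4] = mer$ham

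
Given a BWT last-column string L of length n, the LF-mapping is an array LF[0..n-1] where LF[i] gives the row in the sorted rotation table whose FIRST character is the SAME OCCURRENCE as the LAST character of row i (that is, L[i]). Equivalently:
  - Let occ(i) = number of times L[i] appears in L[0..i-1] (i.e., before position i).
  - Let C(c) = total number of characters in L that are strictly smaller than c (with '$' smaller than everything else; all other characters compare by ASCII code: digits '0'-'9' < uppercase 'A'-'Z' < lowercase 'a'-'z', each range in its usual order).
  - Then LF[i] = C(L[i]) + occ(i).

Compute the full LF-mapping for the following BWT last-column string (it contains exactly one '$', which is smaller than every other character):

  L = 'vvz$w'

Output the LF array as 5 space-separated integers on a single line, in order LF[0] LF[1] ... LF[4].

Answer: 1 2 4 0 3

Derivation:
Char counts: '$':1, 'v':2, 'w':1, 'z':1
C (first-col start): C('$')=0, C('v')=1, C('w')=3, C('z')=4
L[0]='v': occ=0, LF[0]=C('v')+0=1+0=1
L[1]='v': occ=1, LF[1]=C('v')+1=1+1=2
L[2]='z': occ=0, LF[2]=C('z')+0=4+0=4
L[3]='$': occ=0, LF[3]=C('$')+0=0+0=0
L[4]='w': occ=0, LF[4]=C('w')+0=3+0=3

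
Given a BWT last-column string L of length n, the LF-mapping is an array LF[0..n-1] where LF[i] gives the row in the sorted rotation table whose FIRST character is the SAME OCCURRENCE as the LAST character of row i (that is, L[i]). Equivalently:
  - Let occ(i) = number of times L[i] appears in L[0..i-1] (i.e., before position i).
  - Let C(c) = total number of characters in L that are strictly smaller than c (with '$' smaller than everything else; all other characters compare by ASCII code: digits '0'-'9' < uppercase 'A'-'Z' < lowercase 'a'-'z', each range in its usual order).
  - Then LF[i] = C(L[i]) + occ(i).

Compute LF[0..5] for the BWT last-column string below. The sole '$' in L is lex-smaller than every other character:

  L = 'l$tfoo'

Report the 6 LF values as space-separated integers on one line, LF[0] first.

Answer: 2 0 5 1 3 4

Derivation:
Char counts: '$':1, 'f':1, 'l':1, 'o':2, 't':1
C (first-col start): C('$')=0, C('f')=1, C('l')=2, C('o')=3, C('t')=5
L[0]='l': occ=0, LF[0]=C('l')+0=2+0=2
L[1]='$': occ=0, LF[1]=C('$')+0=0+0=0
L[2]='t': occ=0, LF[2]=C('t')+0=5+0=5
L[3]='f': occ=0, LF[3]=C('f')+0=1+0=1
L[4]='o': occ=0, LF[4]=C('o')+0=3+0=3
L[5]='o': occ=1, LF[5]=C('o')+1=3+1=4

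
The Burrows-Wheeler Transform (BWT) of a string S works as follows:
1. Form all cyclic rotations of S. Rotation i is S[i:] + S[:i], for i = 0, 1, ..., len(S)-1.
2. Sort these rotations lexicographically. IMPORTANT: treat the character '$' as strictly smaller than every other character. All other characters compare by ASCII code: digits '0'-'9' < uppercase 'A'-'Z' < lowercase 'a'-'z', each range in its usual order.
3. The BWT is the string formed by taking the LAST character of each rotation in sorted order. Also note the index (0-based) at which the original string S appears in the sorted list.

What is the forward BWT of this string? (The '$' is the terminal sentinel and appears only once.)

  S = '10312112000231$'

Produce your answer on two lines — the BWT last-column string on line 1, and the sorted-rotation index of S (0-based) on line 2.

All 15 rotations (rotation i = S[i:]+S[:i]):
  rot[0] = 10312112000231$
  rot[1] = 0312112000231$1
  rot[2] = 312112000231$10
  rot[3] = 12112000231$103
  rot[4] = 2112000231$1031
  rot[5] = 112000231$10312
  rot[6] = 12000231$103121
  rot[7] = 2000231$1031211
  rot[8] = 000231$10312112
  rot[9] = 00231$103121120
  rot[10] = 0231$1031211200
  rot[11] = 231$10312112000
  rot[12] = 31$103121120002
  rot[13] = 1$1031211200023
  rot[14] = $10312112000231
Sorted (with $ < everything):
  sorted[0] = $10312112000231  (last char: '1')
  sorted[1] = 000231$10312112  (last char: '2')
  sorted[2] = 00231$103121120  (last char: '0')
  sorted[3] = 0231$1031211200  (last char: '0')
  sorted[4] = 0312112000231$1  (last char: '1')
  sorted[5] = 1$1031211200023  (last char: '3')
  sorted[6] = 10312112000231$  (last char: '$')
  sorted[7] = 112000231$10312  (last char: '2')
  sorted[8] = 12000231$103121  (last char: '1')
  sorted[9] = 12112000231$103  (last char: '3')
  sorted[10] = 2000231$1031211  (last char: '1')
  sorted[11] = 2112000231$1031  (last char: '1')
  sorted[12] = 231$10312112000  (last char: '0')
  sorted[13] = 31$103121120002  (last char: '2')
  sorted[14] = 312112000231$10  (last char: '0')
Last column: 120013$21311020
Original string S is at sorted index 6

Answer: 120013$21311020
6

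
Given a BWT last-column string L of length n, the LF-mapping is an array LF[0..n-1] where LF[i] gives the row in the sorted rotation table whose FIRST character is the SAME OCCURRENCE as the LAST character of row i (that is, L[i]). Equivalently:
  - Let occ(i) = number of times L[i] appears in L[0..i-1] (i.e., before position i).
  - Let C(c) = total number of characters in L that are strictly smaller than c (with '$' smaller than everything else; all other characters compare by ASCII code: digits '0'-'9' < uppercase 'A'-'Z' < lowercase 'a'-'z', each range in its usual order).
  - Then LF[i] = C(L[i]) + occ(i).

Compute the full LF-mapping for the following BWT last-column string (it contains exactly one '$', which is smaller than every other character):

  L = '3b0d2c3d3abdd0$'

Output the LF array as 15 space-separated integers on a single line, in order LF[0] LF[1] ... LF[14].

Answer: 4 8 1 11 3 10 5 12 6 7 9 13 14 2 0

Derivation:
Char counts: '$':1, '0':2, '2':1, '3':3, 'a':1, 'b':2, 'c':1, 'd':4
C (first-col start): C('$')=0, C('0')=1, C('2')=3, C('3')=4, C('a')=7, C('b')=8, C('c')=10, C('d')=11
L[0]='3': occ=0, LF[0]=C('3')+0=4+0=4
L[1]='b': occ=0, LF[1]=C('b')+0=8+0=8
L[2]='0': occ=0, LF[2]=C('0')+0=1+0=1
L[3]='d': occ=0, LF[3]=C('d')+0=11+0=11
L[4]='2': occ=0, LF[4]=C('2')+0=3+0=3
L[5]='c': occ=0, LF[5]=C('c')+0=10+0=10
L[6]='3': occ=1, LF[6]=C('3')+1=4+1=5
L[7]='d': occ=1, LF[7]=C('d')+1=11+1=12
L[8]='3': occ=2, LF[8]=C('3')+2=4+2=6
L[9]='a': occ=0, LF[9]=C('a')+0=7+0=7
L[10]='b': occ=1, LF[10]=C('b')+1=8+1=9
L[11]='d': occ=2, LF[11]=C('d')+2=11+2=13
L[12]='d': occ=3, LF[12]=C('d')+3=11+3=14
L[13]='0': occ=1, LF[13]=C('0')+1=1+1=2
L[14]='$': occ=0, LF[14]=C('$')+0=0+0=0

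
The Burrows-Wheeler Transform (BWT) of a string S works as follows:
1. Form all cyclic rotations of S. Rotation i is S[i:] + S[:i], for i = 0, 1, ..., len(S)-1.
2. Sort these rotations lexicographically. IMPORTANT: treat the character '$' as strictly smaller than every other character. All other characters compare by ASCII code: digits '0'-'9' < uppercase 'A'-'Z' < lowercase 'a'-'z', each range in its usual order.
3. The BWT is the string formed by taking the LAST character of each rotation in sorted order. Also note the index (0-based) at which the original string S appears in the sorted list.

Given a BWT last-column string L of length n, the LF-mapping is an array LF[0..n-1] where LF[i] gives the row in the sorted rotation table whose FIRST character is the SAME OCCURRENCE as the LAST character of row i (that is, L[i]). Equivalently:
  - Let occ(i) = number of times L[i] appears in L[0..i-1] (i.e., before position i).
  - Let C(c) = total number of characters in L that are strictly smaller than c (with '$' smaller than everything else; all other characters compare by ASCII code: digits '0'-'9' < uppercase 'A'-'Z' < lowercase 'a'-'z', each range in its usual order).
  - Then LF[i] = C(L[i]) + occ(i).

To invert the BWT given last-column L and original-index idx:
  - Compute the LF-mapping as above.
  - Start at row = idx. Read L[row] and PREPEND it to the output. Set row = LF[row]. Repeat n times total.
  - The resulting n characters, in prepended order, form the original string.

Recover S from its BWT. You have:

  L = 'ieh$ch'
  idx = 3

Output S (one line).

Answer: hechi$

Derivation:
LF mapping: 5 2 3 0 1 4
Walk LF starting at row 3, prepending L[row]:
  step 1: row=3, L[3]='$', prepend. Next row=LF[3]=0
  step 2: row=0, L[0]='i', prepend. Next row=LF[0]=5
  step 3: row=5, L[5]='h', prepend. Next row=LF[5]=4
  step 4: row=4, L[4]='c', prepend. Next row=LF[4]=1
  step 5: row=1, L[1]='e', prepend. Next row=LF[1]=2
  step 6: row=2, L[2]='h', prepend. Next row=LF[2]=3
Reversed output: hechi$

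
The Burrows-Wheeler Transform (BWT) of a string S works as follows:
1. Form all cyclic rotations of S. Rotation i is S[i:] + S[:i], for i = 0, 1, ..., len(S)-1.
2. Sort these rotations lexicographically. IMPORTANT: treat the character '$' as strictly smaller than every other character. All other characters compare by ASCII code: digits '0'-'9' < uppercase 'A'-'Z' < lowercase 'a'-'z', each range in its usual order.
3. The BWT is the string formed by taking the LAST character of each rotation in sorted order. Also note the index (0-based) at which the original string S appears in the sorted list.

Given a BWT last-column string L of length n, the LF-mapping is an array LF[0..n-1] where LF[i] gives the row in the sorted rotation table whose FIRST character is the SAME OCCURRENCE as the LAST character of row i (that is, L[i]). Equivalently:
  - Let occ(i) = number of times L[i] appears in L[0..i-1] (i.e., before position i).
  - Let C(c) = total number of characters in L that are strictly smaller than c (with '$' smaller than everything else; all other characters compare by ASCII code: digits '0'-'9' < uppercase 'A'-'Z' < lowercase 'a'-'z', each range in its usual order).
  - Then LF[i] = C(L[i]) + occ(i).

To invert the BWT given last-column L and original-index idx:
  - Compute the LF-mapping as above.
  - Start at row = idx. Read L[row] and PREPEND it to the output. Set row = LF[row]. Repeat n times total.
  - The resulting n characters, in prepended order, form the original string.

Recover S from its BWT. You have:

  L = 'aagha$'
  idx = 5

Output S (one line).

LF mapping: 1 2 4 5 3 0
Walk LF starting at row 5, prepending L[row]:
  step 1: row=5, L[5]='$', prepend. Next row=LF[5]=0
  step 2: row=0, L[0]='a', prepend. Next row=LF[0]=1
  step 3: row=1, L[1]='a', prepend. Next row=LF[1]=2
  step 4: row=2, L[2]='g', prepend. Next row=LF[2]=4
  step 5: row=4, L[4]='a', prepend. Next row=LF[4]=3
  step 6: row=3, L[3]='h', prepend. Next row=LF[3]=5
Reversed output: hagaa$

Answer: hagaa$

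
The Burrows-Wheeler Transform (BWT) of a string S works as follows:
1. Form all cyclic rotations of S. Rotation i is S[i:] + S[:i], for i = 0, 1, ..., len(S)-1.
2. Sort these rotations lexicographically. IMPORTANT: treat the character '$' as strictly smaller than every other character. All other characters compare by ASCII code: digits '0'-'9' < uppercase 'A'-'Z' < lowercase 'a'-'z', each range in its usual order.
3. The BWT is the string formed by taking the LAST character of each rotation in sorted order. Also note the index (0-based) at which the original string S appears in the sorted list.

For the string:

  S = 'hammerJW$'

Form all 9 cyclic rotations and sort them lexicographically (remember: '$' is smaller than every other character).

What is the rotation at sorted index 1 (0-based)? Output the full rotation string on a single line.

Answer: JW$hammer

Derivation:
All 9 rotations (rotation i = S[i:]+S[:i]):
  rot[0] = hammerJW$
  rot[1] = ammerJW$h
  rot[2] = mmerJW$ha
  rot[3] = merJW$ham
  rot[4] = erJW$hamm
  rot[5] = rJW$hamme
  rot[6] = JW$hammer
  rot[7] = W$hammerJ
  rot[8] = $hammerJW
Sorted (with $ < everything):
  sorted[0] = $hammerJW
  sorted[1] = JW$hammer
  sorted[2] = W$hammerJ
  sorted[3] = ammerJW$h
  sorted[4] = erJW$hamm
  sorted[5] = hammerJW$
  sorted[6] = merJW$ham
  sorted[7] = mmerJW$ha
  sorted[8] = rJW$hamme
sorted[1] = JW$hammer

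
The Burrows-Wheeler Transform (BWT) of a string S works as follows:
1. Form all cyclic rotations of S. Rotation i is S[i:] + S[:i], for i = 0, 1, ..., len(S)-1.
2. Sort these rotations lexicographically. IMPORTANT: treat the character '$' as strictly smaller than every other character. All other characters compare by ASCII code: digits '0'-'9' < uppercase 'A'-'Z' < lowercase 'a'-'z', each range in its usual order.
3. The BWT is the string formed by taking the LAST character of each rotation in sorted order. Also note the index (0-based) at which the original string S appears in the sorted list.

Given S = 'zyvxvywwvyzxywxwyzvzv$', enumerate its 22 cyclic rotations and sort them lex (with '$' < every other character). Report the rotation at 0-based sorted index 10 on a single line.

All 22 rotations (rotation i = S[i:]+S[:i]):
  rot[0] = zyvxvywwvyzxywxwyzvzv$
  rot[1] = yvxvywwvyzxywxwyzvzv$z
  rot[2] = vxvywwvyzxywxwyzvzv$zy
  rot[3] = xvywwvyzxywxwyzvzv$zyv
  rot[4] = vywwvyzxywxwyzvzv$zyvx
  rot[5] = ywwvyzxywxwyzvzv$zyvxv
  rot[6] = wwvyzxywxwyzvzv$zyvxvy
  rot[7] = wvyzxywxwyzvzv$zyvxvyw
  rot[8] = vyzxywxwyzvzv$zyvxvyww
  rot[9] = yzxywxwyzvzv$zyvxvywwv
  rot[10] = zxywxwyzvzv$zyvxvywwvy
  rot[11] = xywxwyzvzv$zyvxvywwvyz
  rot[12] = ywxwyzvzv$zyvxvywwvyzx
  rot[13] = wxwyzvzv$zyvxvywwvyzxy
  rot[14] = xwyzvzv$zyvxvywwvyzxyw
  rot[15] = wyzvzv$zyvxvywwvyzxywx
  rot[16] = yzvzv$zyvxvywwvyzxywxw
  rot[17] = zvzv$zyvxvywwvyzxywxwy
  rot[18] = vzv$zyvxvywwvyzxywxwyz
  rot[19] = zv$zyvxvywwvyzxywxwyzv
  rot[20] = v$zyvxvywwvyzxywxwyzvz
  rot[21] = $zyvxvywwvyzxywxwyzvzv
Sorted (with $ < everything):
  sorted[0] = $zyvxvywwvyzxywxwyzvzv
  sorted[1] = v$zyvxvywwvyzxywxwyzvz
  sorted[2] = vxvywwvyzxywxwyzvzv$zy
  sorted[3] = vywwvyzxywxwyzvzv$zyvx
  sorted[4] = vyzxywxwyzvzv$zyvxvyww
  sorted[5] = vzv$zyvxvywwvyzxywxwyz
  sorted[6] = wvyzxywxwyzvzv$zyvxvyw
  sorted[7] = wwvyzxywxwyzvzv$zyvxvy
  sorted[8] = wxwyzvzv$zyvxvywwvyzxy
  sorted[9] = wyzvzv$zyvxvywwvyzxywx
  sorted[10] = xvywwvyzxywxwyzvzv$zyv
  sorted[11] = xwyzvzv$zyvxvywwvyzxyw
  sorted[12] = xywxwyzvzv$zyvxvywwvyz
  sorted[13] = yvxvywwvyzxywxwyzvzv$z
  sorted[14] = ywwvyzxywxwyzvzv$zyvxv
  sorted[15] = ywxwyzvzv$zyvxvywwvyzx
  sorted[16] = yzvzv$zyvxvywwvyzxywxw
  sorted[17] = yzxywxwyzvzv$zyvxvywwv
  sorted[18] = zv$zyvxvywwvyzxywxwyzv
  sorted[19] = zvzv$zyvxvywwvyzxywxwy
  sorted[20] = zxywxwyzvzv$zyvxvywwvy
  sorted[21] = zyvxvywwvyzxywxwyzvzv$
sorted[10] = xvywwvyzxywxwyzvzv$zyv

Answer: xvywwvyzxywxwyzvzv$zyv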